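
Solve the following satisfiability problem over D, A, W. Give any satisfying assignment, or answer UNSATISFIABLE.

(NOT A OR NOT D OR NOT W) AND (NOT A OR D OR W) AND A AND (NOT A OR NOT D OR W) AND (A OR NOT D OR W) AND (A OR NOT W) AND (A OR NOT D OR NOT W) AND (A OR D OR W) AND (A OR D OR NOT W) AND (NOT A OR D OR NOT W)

Case D = True:
  (A) forces A = True.
  (NOT A OR NOT D OR NOT W) forces W = False.
  Clause (NOT A OR NOT D OR W) is falsified — contradiction.
Case D = False:
  (A) forces A = True.
  (NOT A OR D OR W) forces W = True.
  Clause (NOT A OR D OR NOT W) is falsified — contradiction.
Both cases fail, so the formula is unsatisfiable.

No satisfying assignment exists.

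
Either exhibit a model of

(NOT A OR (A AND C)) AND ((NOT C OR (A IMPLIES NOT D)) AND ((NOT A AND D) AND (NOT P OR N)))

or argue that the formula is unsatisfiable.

C = False, P = True, N = True, A = False, D = True

  NOT A OR (A AND C) = True
    NOT A = True
    A AND C = False
  (NOT C OR (A IMPLIES NOT D)) AND ((NOT A AND D) AND (NOT P OR N)) = True
    NOT C OR (A IMPLIES NOT D) = True
      NOT C = True
      A IMPLIES NOT D = True
        NOT D = False
    (NOT A AND D) AND (NOT P OR N) = True
      NOT A AND D = True
        NOT A = True
      NOT P OR N = True
        NOT P = False
Both conjuncts True, so the formula holds.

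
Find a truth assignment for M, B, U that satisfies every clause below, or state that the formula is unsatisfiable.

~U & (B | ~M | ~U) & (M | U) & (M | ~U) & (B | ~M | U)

Unit clause (~U) forces U = False.
In (M | U) only M is left, so M = True.
In (B | ~M | U) only B is left, so B = True.
Check each clause:
  (~U): ~U holds.
  (B | ~M | ~U): B holds.
  (M | U): M holds.
  (M | ~U): M holds.
  (B | ~M | U): B holds.
All clauses satisfied.

M = True, B = True, U = False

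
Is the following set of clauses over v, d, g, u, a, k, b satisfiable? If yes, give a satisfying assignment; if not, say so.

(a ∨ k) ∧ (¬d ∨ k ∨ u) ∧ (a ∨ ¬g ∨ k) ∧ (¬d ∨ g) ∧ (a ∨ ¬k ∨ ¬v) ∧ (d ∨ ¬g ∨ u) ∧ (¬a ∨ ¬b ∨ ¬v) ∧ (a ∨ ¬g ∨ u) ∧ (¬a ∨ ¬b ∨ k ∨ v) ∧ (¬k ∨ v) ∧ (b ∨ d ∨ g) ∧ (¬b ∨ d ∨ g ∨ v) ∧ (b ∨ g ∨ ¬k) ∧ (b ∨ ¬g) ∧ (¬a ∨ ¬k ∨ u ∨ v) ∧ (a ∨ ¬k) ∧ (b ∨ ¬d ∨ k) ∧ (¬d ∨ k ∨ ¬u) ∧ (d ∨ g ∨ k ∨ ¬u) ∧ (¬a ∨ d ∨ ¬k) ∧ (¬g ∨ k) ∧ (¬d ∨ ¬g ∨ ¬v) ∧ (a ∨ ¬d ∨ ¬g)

UNSATISFIABLE

Case g = True:
  (b ∨ ¬g) forces b = True.
  (¬g ∨ k) forces k = True.
  (¬k ∨ v) forces v = True.
  (a ∨ ¬k ∨ ¬v) forces a = True.
  Clause (¬a ∨ ¬b ∨ ¬v) is falsified — contradiction.
Case g = False:
  (¬d ∨ g) forces d = False.
  (b ∨ d ∨ g) forces b = True.
  (¬b ∨ d ∨ g ∨ v) forces v = True.
  (¬a ∨ ¬b ∨ ¬v) forces a = False.
  (a ∨ k) forces k = True.
  Clause (a ∨ ¬k ∨ ¬v) is falsified — contradiction.
Both cases fail, so the formula is unsatisfiable.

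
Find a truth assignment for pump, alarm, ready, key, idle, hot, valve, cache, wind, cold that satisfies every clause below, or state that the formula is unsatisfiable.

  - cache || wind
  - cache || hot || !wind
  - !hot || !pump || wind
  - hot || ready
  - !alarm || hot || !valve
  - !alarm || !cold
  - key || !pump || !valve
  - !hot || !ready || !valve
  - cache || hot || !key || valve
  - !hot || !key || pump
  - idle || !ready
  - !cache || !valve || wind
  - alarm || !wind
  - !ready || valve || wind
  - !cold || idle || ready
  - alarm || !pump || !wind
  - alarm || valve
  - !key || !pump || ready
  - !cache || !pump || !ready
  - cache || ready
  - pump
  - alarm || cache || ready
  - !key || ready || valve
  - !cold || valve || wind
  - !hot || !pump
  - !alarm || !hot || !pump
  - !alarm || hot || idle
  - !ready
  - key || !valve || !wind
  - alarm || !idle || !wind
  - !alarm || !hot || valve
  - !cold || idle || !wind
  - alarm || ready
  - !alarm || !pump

The formula is unsatisfiable.

Case pump = True:
  (!hot || !pump) forces hot = False.
  (hot || ready) forces ready = True.
  Clause (!ready) is falsified — contradiction.
Case pump = False:
  Clause (pump) is falsified — contradiction.
Both cases fail, so the formula is unsatisfiable.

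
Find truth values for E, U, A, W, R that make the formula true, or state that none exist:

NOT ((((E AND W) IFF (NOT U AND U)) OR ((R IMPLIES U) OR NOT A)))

E: True, U: False, A: True, W: True, R: True

  NOT ((((E AND W) IFF (NOT U AND U)) OR ((R IMPLIES U) OR NOT A))) = True
    ((E AND W) IFF (NOT U AND U)) OR ((R IMPLIES U) OR NOT A) = False
      (E AND W) IFF (NOT U AND U) = False
        E AND W = True
        NOT U AND U = False
          NOT U = True
      (R IMPLIES U) OR NOT A = False
        R IMPLIES U = False
        NOT A = False
The formula evaluates to True.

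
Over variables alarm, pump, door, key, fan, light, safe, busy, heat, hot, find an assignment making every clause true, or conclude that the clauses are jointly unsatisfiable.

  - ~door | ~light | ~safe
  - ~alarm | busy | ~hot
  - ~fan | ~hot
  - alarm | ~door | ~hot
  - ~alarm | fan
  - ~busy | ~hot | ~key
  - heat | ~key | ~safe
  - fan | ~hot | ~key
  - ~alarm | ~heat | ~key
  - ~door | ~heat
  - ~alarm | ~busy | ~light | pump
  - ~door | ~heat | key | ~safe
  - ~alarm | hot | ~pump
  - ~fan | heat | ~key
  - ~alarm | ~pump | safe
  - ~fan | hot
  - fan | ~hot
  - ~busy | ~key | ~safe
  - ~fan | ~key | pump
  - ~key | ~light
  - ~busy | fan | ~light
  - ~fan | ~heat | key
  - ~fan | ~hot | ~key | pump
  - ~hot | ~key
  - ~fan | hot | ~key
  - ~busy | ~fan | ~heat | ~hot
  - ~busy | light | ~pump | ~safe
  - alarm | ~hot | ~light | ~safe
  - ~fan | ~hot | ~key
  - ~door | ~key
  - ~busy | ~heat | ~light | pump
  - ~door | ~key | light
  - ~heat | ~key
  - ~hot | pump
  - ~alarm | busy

Try alarm = True:
  (~alarm | fan) forces fan = True.
  (~fan | ~hot) forces hot = False.
  clause (~fan | hot) is falsified — backtrack.
So alarm = False.
Set pump = False.
  then (~hot | pump) forces hot = False.
  then (~fan | hot) forces fan = False.
Set door = False.
Set key = False.
Set light = False.
Set safe = True.
Set busy = True.
Set heat = False.
All clauses satisfied.

alarm = False; pump = False; door = False; key = False; fan = False; light = False; safe = True; busy = True; heat = False; hot = False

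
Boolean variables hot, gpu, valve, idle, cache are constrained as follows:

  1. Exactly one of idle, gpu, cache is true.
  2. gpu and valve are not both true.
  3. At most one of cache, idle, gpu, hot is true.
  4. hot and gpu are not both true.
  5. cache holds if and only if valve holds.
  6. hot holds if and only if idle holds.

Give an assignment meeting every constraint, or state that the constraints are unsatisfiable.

hot=F; gpu=T; valve=F; idle=F; cache=F

  (1) {idle, gpu, cache}: 1 true — exactly one ✓
  (2) gpu=T, valve=F — not both ✓
  (3) {cache, idle, gpu, hot}: 1 true — at most one ✓
  (4) hot=F, gpu=T — not both ✓
  (5) cache=F, valve=F — same ✓
  (6) hot=F, idle=F — same ✓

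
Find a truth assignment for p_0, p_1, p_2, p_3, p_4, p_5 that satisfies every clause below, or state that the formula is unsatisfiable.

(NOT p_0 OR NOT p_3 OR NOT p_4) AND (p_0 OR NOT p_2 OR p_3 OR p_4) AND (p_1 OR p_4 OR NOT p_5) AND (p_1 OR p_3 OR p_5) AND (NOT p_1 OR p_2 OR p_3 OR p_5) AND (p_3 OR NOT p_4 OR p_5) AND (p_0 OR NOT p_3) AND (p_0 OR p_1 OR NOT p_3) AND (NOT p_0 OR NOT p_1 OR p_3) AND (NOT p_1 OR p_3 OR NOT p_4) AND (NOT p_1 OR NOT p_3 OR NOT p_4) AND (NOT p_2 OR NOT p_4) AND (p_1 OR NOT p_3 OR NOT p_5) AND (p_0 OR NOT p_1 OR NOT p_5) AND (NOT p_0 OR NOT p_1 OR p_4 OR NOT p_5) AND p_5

Unit clause (p_5) forces p_5 = True.
Set p_0 = True.
Set p_1 = False.
  then (p_1 OR p_4 OR NOT p_5) forces p_4 = True.
  then (NOT p_2 OR NOT p_4) forces p_2 = False.
  then (p_1 OR NOT p_3 OR NOT p_5) forces p_3 = False.
All clauses satisfied.

p_0 = True, p_1 = False, p_2 = False, p_3 = False, p_4 = True, p_5 = True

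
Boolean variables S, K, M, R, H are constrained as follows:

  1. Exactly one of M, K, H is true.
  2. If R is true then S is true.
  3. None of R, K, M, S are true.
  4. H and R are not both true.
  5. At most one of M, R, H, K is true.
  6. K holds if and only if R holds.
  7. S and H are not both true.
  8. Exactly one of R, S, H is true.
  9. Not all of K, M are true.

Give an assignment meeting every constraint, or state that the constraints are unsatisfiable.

S = False, K = False, M = False, R = False, H = True

  (1) {M, K, H}: 1 true — exactly one ✓
  (2) R=F ⇒ S: vacuous ✓
  (3) {R, K, M, S}: 0 true — none ✓
  (4) H=T, R=F — not both ✓
  (5) {M, R, H, K}: 1 true — at most one ✓
  (6) K=F, R=F — same ✓
  (7) S=F, H=T — not both ✓
  (8) {R, S, H}: 1 true — exactly one ✓
  (9) {K, M}: 0/2 true — not all ✓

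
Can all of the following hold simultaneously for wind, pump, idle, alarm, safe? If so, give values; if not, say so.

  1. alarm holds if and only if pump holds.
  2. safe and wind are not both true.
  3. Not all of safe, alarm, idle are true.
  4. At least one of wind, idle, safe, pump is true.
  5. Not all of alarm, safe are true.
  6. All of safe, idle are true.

wind: False, pump: False, idle: True, alarm: False, safe: True

  (1) alarm=F, pump=F — same ✓
  (2) safe=T, wind=F — not both ✓
  (3) {safe, alarm, idle}: 2/3 true — not all ✓
  (4) {wind, idle, safe, pump}: 2 true — at least one ✓
  (5) {alarm, safe}: 1/2 true — not all ✓
  (6) {safe, idle}: all 2 true ✓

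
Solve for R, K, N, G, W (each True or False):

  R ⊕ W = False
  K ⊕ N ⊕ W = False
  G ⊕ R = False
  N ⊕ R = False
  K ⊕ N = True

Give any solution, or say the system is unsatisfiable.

R=T; K=F; N=T; G=T; W=T

R ⊕ W = T ⊕ T = False ✓
K ⊕ N ⊕ W = F ⊕ T ⊕ T = False ✓
G ⊕ R = T ⊕ T = False ✓
N ⊕ R = T ⊕ T = False ✓
K ⊕ N = F ⊕ T = True ✓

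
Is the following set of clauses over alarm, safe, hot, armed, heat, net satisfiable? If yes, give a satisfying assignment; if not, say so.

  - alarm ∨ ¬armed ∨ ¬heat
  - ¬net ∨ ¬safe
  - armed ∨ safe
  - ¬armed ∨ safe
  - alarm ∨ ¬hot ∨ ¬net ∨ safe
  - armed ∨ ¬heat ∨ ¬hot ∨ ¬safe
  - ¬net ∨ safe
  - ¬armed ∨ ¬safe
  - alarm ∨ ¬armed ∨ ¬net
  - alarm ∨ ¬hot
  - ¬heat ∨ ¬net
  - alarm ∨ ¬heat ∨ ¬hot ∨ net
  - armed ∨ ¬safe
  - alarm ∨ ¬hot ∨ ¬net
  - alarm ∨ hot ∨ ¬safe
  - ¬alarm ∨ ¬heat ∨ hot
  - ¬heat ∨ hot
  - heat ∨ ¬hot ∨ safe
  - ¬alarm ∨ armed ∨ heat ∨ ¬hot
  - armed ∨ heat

UNSATISFIABLE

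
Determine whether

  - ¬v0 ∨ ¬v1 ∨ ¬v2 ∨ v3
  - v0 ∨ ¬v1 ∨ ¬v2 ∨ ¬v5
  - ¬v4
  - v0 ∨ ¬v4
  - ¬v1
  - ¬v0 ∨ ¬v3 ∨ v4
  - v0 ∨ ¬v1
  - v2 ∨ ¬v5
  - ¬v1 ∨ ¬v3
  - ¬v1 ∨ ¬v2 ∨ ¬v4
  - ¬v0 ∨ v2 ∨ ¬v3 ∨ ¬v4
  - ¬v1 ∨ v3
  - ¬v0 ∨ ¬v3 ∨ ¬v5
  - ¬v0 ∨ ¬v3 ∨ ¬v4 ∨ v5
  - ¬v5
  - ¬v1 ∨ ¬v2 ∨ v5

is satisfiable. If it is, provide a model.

Unit clause (¬v4) forces v4 = False.
Unit clause (¬v1) forces v1 = False.
Unit clause (¬v5) forces v5 = False.
Set v0 = True.
  then (¬v0 ∨ ¬v3 ∨ v4) forces v3 = False.
Set v2 = True.
All clauses satisfied.

v0: True; v1: False; v2: True; v3: False; v4: False; v5: False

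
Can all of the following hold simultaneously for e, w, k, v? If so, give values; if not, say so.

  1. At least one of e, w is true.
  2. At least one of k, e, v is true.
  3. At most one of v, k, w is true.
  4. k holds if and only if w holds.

e: True, w: False, k: False, v: False

  (1) {e, w}: 1 true — at least one ✓
  (2) {k, e, v}: 1 true — at least one ✓
  (3) {v, k, w}: 0 true — at most one ✓
  (4) k=F, w=F — same ✓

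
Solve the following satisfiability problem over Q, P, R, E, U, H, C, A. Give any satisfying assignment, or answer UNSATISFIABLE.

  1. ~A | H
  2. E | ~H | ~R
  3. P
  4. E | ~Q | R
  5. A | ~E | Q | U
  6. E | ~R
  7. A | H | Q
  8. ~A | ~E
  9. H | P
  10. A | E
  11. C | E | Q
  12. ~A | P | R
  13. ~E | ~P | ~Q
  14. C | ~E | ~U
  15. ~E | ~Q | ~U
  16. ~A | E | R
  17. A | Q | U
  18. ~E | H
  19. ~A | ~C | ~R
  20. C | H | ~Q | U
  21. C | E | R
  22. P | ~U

Q: False, P: True, R: False, E: True, U: True, H: True, C: True, A: False

Unit clause (P) forces P = True.
Try Q = True:
  (~E | ~P | ~Q) forces E = False.
  (E | ~Q | R) forces R = True.
  clause (E | ~R) is falsified — backtrack.
So Q = False.
Set R = False.
Try E = False:
  (A | E) forces A = True.
  clause (~A | E | R) is falsified — backtrack.
So E = True.
  then (~A | ~E) forces A = False.
  then (A | Q | U) forces U = True.
  then (~E | H) forces H = True.
  then (C | ~E | ~U) forces C = True.
All clauses satisfied.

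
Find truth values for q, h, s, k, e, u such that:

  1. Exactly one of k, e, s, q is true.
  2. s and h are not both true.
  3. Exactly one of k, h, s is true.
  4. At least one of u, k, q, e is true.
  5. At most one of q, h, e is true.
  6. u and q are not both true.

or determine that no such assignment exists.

q = False; h = False; s = True; k = False; e = False; u = True

  (1) {k, e, s, q}: 1 true — exactly one ✓
  (2) s=T, h=F — not both ✓
  (3) {k, h, s}: 1 true — exactly one ✓
  (4) {u, k, q, e}: 1 true — at least one ✓
  (5) {q, h, e}: 0 true — at most one ✓
  (6) u=T, q=F — not both ✓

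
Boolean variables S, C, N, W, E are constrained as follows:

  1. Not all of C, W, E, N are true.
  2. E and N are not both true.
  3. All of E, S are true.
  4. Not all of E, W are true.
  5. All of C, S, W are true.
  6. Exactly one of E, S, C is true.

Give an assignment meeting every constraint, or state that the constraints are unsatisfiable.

Unsatisfiable — no assignment works.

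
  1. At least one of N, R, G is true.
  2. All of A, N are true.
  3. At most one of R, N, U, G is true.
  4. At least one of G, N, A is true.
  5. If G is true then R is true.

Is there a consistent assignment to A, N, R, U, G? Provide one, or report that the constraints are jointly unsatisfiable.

A=T, N=T, R=F, U=F, G=F

  (1) {N, R, G}: 1 true — at least one ✓
  (2) {A, N}: all 2 true ✓
  (3) {R, N, U, G}: 1 true — at most one ✓
  (4) {G, N, A}: 2 true — at least one ✓
  (5) G=F ⇒ R: vacuous ✓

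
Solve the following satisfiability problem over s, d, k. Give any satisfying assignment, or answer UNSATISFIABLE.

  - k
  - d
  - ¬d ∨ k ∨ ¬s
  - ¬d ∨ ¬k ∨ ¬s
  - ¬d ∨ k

s: False, d: True, k: True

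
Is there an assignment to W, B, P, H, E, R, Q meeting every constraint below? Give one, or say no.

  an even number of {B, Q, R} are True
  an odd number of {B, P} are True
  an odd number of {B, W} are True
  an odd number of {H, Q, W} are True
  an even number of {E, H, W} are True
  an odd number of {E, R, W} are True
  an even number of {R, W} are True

Adding constraints 1, 3, 4, 5, 6 mod 2: every variable appears an even number of times on the left, so the left side is 0.
But the right sides sum to 1 (mod 2). 0 ≠ 1 — the system is inconsistent.

Unsatisfiable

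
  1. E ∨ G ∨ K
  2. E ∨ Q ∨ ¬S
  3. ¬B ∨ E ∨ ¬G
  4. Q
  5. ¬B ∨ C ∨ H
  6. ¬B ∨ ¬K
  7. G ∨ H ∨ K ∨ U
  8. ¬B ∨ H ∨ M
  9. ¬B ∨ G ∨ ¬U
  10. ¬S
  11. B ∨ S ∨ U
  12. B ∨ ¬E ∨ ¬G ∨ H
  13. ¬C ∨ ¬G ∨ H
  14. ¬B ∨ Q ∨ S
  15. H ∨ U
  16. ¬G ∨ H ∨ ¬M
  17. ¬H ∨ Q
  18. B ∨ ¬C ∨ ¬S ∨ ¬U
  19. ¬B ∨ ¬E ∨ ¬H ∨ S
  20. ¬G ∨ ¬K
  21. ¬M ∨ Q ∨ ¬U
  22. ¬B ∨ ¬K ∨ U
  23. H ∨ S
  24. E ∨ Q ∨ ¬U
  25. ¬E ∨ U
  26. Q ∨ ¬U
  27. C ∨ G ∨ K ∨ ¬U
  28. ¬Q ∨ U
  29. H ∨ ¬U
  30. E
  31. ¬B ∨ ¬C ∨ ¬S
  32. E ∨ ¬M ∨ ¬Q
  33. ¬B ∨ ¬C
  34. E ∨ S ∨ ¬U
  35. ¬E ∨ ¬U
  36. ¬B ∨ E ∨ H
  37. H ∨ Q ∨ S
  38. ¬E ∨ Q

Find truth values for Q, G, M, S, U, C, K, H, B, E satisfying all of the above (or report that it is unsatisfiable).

Unsatisfiable — no assignment works.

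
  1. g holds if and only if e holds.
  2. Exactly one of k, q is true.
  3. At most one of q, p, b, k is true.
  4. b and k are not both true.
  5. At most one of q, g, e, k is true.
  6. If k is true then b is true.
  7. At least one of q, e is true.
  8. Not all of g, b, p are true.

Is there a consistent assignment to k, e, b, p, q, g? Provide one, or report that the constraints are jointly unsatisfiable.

k=F; e=F; b=F; p=F; q=T; g=F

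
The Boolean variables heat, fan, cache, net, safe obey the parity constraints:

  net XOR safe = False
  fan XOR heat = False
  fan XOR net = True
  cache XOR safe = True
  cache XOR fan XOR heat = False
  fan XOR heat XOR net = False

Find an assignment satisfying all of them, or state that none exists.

No satisfying assignment exists.

Adding constraints 1, 4, 5, 6 mod 2: every variable appears an even number of times on the left, so the left side is 0.
But the right sides sum to 1 (mod 2). 0 ≠ 1 — the system is inconsistent.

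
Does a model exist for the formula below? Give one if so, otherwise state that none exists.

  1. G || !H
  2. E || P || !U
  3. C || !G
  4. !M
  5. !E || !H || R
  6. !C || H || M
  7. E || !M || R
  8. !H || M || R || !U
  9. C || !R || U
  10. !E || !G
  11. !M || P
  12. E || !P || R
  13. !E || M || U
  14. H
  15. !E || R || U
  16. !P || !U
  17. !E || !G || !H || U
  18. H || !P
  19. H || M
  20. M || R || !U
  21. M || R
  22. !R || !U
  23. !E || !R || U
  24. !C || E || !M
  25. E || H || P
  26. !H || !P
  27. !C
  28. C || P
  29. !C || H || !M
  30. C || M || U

UNSATISFIABLE

Case C = True:
  Clause (!C) is falsified — contradiction.
Case C = False:
  (C || !G) forces G = False.
  (G || !H) forces H = False.
  Clause (H) is falsified — contradiction.
Both cases fail, so the formula is unsatisfiable.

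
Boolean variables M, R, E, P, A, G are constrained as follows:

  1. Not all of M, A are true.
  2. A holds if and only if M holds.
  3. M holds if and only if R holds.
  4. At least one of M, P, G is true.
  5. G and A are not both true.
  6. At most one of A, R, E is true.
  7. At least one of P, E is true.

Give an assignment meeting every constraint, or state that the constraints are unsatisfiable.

M: False, R: False, E: False, P: True, A: False, G: True

  (1) {M, A}: 0/2 true — not all ✓
  (2) A=F, M=F — same ✓
  (3) M=F, R=F — same ✓
  (4) {M, P, G}: 2 true — at least one ✓
  (5) G=T, A=F — not both ✓
  (6) {A, R, E}: 0 true — at most one ✓
  (7) {P, E}: 1 true — at least one ✓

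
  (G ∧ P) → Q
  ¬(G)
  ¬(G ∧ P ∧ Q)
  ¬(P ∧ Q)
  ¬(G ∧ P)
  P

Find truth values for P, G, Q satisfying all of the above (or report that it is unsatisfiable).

Unit clause (¬G) forces G = False.
Unit clause (P) forces P = True.
In (¬P ∨ ¬Q) only ¬Q is left, so Q = False.
Check each clause:
  (¬G): ¬G holds.
  (P): P holds.
  (¬P ∨ ¬Q): ¬Q holds.
  (¬G ∨ ¬P ∨ ¬Q): ¬G holds.
  (¬G ∨ ¬P): ¬G holds.
  (¬G ∨ ¬P ∨ Q): ¬G holds.
All clauses satisfied.

P: True, G: False, Q: False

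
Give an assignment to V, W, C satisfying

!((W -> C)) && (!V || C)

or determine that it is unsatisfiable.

V: False, W: True, C: False

  !((W -> C)) = True
    W -> C = False
  !V || C = True
    !V = True
Both conjuncts True, so the formula holds.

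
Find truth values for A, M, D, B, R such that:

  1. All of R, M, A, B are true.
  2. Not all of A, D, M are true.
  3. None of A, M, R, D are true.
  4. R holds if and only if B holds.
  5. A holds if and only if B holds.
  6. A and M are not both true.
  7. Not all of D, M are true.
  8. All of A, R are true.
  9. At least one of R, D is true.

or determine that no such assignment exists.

Unsatisfiable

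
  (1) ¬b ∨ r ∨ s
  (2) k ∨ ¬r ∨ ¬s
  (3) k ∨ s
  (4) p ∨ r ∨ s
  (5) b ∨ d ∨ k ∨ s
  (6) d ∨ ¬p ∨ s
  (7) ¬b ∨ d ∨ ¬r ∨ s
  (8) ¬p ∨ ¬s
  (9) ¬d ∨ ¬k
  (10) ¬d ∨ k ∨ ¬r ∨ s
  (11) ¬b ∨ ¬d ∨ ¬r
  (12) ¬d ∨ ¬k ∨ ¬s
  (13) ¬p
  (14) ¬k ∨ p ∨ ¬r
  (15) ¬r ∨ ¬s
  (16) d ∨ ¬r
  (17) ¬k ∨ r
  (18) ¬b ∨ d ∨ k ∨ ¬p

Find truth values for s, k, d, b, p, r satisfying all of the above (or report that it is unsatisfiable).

s = True; k = False; d = True; b = False; p = False; r = False

Unit clause (¬p) forces p = False.
Set s = True.
  then (¬r ∨ ¬s) forces r = False.
  then (¬k ∨ r) forces k = False.
Set d = True.
Set b = False.
All clauses satisfied.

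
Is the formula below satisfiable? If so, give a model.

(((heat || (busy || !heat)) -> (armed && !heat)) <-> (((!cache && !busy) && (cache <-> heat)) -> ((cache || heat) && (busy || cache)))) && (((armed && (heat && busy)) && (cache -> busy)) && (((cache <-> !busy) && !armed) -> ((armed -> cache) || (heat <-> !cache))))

No satisfying assignment exists.

Case busy = True: the formula simplifies to (armed && !heat) && ((armed && heat) && ((!cache && !armed) -> ((armed -> cache) || (heat <-> !cache)))).
  heat = True: the conjunct !heat is False.
  heat = False: the conjunct heat is False.
Case busy = False: the conjunct busy is False.
Both cases fail — unsatisfiable.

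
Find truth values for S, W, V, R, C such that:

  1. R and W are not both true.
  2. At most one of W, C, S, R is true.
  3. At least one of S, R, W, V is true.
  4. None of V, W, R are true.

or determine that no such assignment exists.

S = True, W = False, V = False, R = False, C = False

  (1) R=F, W=F — not both ✓
  (2) {W, C, S, R}: 1 true — at most one ✓
  (3) {S, R, W, V}: 1 true — at least one ✓
  (4) {V, W, R}: 0 true — none ✓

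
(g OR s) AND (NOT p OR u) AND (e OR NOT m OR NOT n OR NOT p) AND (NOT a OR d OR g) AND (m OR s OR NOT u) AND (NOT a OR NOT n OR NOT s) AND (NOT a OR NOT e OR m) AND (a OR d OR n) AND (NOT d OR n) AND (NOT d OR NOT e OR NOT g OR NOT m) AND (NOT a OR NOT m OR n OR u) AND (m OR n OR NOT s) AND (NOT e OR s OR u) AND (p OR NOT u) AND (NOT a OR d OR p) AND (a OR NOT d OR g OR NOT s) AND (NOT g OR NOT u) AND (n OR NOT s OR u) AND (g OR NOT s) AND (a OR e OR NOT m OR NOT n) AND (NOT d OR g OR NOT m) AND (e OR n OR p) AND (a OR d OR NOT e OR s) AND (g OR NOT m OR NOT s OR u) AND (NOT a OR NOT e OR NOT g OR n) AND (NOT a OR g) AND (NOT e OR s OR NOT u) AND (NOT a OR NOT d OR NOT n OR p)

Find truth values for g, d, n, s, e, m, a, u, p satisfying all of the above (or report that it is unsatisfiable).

g: True, d: False, n: True, s: False, e: False, m: False, a: False, u: False, p: False

Try g = False:
  (g OR s) forces s = True.
  clause (g OR NOT s) is falsified — backtrack.
So g = True.
  then (NOT g OR NOT u) forces u = False.
  then (NOT p OR u) forces p = False.
Set d = False.
  then (NOT a OR d OR p) forces a = False.
  then (a OR d OR n) forces n = True.
Set s = False.
  then (NOT e OR s OR u) forces e = False.
  then (a OR e OR NOT m OR NOT n) forces m = False.
All clauses satisfied.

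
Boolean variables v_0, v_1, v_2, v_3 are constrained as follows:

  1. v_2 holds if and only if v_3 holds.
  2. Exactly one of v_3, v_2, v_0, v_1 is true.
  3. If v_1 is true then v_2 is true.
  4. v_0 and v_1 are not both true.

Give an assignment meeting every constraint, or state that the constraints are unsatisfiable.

v_0=T, v_1=F, v_2=F, v_3=F

  (1) v_2=F, v_3=F — same ✓
  (2) {v_3, v_2, v_0, v_1}: 1 true — exactly one ✓
  (3) v_1=F ⇒ v_2: vacuous ✓
  (4) v_0=T, v_1=F — not both ✓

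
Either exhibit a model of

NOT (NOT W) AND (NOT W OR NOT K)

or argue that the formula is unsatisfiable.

K: False, W: True

  NOT (NOT W) = True
    NOT W = False
  NOT W OR NOT K = True
    NOT W = False
    NOT K = True
Both conjuncts True, so the formula holds.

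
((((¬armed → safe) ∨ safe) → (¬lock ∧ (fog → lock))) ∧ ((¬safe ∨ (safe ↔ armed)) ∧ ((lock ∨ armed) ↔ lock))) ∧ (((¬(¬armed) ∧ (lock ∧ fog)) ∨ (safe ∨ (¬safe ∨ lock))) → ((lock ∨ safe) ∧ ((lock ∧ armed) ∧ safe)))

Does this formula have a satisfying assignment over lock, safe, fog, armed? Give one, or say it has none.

Unsatisfiable — no assignment works.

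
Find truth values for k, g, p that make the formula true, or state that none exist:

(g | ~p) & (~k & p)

k = False; g = True; p = True

  g | ~p = True
    ~p = False
  ~k & p = True
    ~k = True
Both conjuncts True, so the formula holds.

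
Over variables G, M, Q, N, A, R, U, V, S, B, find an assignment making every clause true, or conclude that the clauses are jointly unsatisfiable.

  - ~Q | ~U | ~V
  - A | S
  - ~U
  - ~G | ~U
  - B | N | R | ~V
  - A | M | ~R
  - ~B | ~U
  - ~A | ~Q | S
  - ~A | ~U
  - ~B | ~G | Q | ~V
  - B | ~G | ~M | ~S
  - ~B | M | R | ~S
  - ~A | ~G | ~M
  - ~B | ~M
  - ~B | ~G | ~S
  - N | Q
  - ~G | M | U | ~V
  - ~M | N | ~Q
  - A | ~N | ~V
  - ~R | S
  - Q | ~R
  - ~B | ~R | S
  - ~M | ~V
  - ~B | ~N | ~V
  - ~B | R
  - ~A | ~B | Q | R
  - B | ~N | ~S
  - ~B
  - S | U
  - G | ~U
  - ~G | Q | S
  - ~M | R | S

Unit clause (~U) forces U = False.
Unit clause (~B) forces B = False.
In (S | U) only S is left, so S = True.
In (B | ~N | ~S) only ~N is left, so N = False.
In (N | Q) only Q is left, so Q = True.
In (~M | N | ~Q) only ~M is left, so M = False.
Set G = False.
Set A = True.
Set R = False.
  then (B | N | R | ~V) forces V = False.
All clauses satisfied.

G=F, M=F, Q=T, N=F, A=T, R=F, U=F, V=F, S=T, B=F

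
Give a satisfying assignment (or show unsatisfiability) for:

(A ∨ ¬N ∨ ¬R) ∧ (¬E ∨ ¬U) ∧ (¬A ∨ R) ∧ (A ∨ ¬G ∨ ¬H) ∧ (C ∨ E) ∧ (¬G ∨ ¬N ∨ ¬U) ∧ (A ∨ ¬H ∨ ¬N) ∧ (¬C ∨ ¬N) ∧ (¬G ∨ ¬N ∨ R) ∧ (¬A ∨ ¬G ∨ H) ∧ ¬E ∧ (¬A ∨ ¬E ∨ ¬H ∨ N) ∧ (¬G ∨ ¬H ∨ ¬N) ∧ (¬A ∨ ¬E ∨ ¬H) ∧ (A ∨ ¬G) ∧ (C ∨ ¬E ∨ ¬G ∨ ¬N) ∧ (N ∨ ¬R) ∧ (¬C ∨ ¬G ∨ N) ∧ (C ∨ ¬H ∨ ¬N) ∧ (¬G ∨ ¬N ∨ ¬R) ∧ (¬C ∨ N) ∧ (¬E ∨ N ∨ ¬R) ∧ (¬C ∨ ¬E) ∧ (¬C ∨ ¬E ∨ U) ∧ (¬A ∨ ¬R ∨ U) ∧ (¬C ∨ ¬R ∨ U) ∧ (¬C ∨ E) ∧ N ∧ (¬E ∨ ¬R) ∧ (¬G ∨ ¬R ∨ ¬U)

The formula is unsatisfiable.

Case E = True:
  Clause (¬E) is falsified — contradiction.
Case E = False:
  (C ∨ E) forces C = True.
  Clause (¬C ∨ E) is falsified — contradiction.
Both cases fail, so the formula is unsatisfiable.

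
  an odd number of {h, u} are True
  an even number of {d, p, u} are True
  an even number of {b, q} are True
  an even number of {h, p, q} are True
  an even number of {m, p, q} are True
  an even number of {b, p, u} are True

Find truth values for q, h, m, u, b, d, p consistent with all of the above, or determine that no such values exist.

Adding constraints 1, 3, 4, 6 mod 2: every variable appears an even number of times on the left, so the left side is 0.
But the right sides sum to 1 (mod 2). 0 ≠ 1 — the system is inconsistent.

No satisfying assignment exists.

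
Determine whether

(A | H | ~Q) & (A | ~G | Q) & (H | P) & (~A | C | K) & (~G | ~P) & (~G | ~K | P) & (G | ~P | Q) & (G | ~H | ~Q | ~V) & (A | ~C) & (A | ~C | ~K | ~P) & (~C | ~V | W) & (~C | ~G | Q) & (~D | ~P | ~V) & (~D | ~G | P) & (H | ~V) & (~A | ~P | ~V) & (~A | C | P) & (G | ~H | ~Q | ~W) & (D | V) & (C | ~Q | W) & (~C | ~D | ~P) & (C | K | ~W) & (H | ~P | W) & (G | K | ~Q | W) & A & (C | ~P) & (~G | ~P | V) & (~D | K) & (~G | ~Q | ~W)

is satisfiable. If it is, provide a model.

Q=T, H=T, W=F, A=T, P=F, C=T, K=T, G=F, V=F, D=T

Unit clause (A) forces A = True.
Set Q = True.
Set H = True.
Try W = True:
  (G | ~H | ~Q | ~W) forces G = True.
  clause (~G | ~Q | ~W) is falsified — backtrack.
So W = False.
  then (C | ~Q | W) forces C = True.
  then (~C | ~V | W) forces V = False.
  then (D | V) forces D = True.
  then (~C | ~D | ~P) forces P = False.
  then (~D | K) forces K = True.
  then (~G | ~K | P) forces G = False.
All clauses satisfied.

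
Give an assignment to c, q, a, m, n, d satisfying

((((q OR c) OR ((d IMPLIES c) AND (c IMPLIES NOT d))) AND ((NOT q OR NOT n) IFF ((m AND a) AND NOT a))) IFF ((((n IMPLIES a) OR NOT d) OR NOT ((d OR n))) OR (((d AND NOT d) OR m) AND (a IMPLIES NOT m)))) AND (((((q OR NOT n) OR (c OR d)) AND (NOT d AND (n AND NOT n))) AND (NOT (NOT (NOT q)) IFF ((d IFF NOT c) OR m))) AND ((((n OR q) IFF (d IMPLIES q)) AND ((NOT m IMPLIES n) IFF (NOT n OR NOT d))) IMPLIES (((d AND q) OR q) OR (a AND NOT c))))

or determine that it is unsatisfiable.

UNSATISFIABLE

Case n = True: the conjunct NOT n is False.
Case n = False: the conjunct n is False.
Both cases fail — unsatisfiable.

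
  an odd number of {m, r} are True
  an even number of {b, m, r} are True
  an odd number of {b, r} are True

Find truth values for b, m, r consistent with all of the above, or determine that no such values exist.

b = True; m = True; r = False

{m, r}: 1 true → odd ✓
{b, m, r}: 2 true → even ✓
{b, r}: 1 true → odd ✓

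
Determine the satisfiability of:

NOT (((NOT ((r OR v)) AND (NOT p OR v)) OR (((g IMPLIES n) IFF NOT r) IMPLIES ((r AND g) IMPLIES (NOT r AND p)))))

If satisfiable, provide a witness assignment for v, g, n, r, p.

v = True, g = True, n = False, r = True, p = True

  NOT (((NOT ((r OR v)) AND (NOT p OR v)) OR (((g IMPLIES n) IFF NOT r) IMPLIES ((r AND g) IMPLIES (NOT r AND p))))) = True
    (NOT ((r OR v)) AND (NOT p OR v)) OR (((g IMPLIES n) IFF NOT r) IMPLIES ((r AND g) IMPLIES (NOT r AND p))) = False
      NOT ((r OR v)) AND (NOT p OR v) = False
        NOT ((r OR v)) = False
          r OR v = True
        NOT p OR v = True
          NOT p = False
      ((g IMPLIES n) IFF NOT r) IMPLIES ((r AND g) IMPLIES (NOT r AND p)) = False
        (g IMPLIES n) IFF NOT r = True
          g IMPLIES n = False
          NOT r = False
        (r AND g) IMPLIES (NOT r AND p) = False
          r AND g = True
          NOT r AND p = False
            NOT r = False
The formula evaluates to True.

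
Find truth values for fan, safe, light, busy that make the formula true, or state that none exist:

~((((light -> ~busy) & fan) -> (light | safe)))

fan = True, safe = False, light = False, busy = True

  ~((((light -> ~busy) & fan) -> (light | safe))) = True
    ((light -> ~busy) & fan) -> (light | safe) = False
      (light -> ~busy) & fan = True
        light -> ~busy = True
          ~busy = False
      light | safe = False
The formula evaluates to True.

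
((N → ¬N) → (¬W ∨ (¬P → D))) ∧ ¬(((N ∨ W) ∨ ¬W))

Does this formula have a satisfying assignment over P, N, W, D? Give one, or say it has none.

The conjunct ¬(((N ∨ W) ∨ ¬W)) is unsatisfiable on its own:
  N=F, W=F: evaluates to False.
  N=F, W=T: evaluates to False.
  N=T, W=F: evaluates to False.
  N=T, W=T: evaluates to False.
So the whole conjunction is unsatisfiable.

UNSATISFIABLE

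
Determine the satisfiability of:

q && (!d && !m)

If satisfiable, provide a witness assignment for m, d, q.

m = False, d = False, q = True

  !d && !m = True
    !d = True
    !m = True
Both conjuncts True, so the formula holds.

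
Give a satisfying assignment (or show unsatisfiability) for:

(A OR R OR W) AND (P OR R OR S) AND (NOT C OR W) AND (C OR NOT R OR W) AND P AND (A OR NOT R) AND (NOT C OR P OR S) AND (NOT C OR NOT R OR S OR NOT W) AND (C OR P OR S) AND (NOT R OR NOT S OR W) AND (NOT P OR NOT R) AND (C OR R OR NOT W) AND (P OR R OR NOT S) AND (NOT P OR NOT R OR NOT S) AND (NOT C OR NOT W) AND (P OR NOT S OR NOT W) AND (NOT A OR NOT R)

Unit clause (P) forces P = True.
In (NOT P OR NOT R) only NOT R is left, so R = False.
Try W = True:
  (C OR R OR NOT W) forces C = True.
  clause (NOT C OR NOT W) is falsified — backtrack.
So W = False.
  then (A OR R OR W) forces A = True.
  then (NOT C OR W) forces C = False.
Set S = True.
All clauses satisfied.

W = False; C = False; P = True; A = True; R = False; S = True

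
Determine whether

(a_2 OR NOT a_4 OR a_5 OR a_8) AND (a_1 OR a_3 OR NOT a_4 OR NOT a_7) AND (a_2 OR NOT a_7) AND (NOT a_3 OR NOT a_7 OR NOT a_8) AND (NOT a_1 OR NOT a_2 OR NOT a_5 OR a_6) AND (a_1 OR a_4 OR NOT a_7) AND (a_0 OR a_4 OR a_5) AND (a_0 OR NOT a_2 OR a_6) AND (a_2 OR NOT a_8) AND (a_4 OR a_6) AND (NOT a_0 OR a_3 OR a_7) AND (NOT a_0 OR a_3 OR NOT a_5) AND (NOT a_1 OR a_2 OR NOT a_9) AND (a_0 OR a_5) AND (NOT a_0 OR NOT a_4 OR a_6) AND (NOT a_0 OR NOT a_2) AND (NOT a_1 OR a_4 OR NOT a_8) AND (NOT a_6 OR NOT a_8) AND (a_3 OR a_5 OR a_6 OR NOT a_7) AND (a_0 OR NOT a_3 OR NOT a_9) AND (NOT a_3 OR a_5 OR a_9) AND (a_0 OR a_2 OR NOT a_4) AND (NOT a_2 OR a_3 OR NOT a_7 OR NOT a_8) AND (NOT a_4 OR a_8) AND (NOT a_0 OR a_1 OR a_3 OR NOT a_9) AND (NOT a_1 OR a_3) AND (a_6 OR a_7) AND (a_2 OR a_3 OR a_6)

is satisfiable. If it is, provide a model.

a_0 = False, a_1 = True, a_2 = True, a_3 = True, a_4 = False, a_5 = True, a_6 = True, a_7 = True, a_8 = False, a_9 = False

Set a_0 = False.
  then (a_0 OR a_5) forces a_5 = True.
Set a_1 = True.
  then (NOT a_1 OR a_3) forces a_3 = True.
  then (a_0 OR NOT a_3 OR NOT a_9) forces a_9 = False.
Set a_2 = True.
  then (NOT a_1 OR NOT a_2 OR NOT a_5 OR a_6) forces a_6 = True.
  then (NOT a_6 OR NOT a_8) forces a_8 = False.
  then (NOT a_4 OR a_8) forces a_4 = False.
Set a_7 = True.
All clauses satisfied.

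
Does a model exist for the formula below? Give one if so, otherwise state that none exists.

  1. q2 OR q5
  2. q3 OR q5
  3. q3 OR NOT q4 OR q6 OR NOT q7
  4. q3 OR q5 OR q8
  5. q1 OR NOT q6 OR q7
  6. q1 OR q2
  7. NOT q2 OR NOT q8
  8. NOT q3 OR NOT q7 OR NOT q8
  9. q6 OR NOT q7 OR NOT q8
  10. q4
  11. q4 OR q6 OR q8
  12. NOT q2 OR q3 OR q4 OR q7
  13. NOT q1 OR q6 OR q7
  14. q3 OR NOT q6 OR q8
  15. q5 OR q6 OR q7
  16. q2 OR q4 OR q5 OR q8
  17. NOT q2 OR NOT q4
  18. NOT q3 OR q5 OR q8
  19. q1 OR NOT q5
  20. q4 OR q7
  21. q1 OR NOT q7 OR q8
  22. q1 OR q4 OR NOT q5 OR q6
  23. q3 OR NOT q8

Unit clause (q4) forces q4 = True.
In (NOT q2 OR NOT q4) only NOT q2 is left, so q2 = False.
In (q2 OR q5) only q5 is left, so q5 = True.
In (q1 OR q2) only q1 is left, so q1 = True.
Try q3 = False:
  (q3 OR NOT q8) forces q8 = False.
  (q3 OR NOT q6 OR q8) forces q6 = False.
  (q3 OR NOT q4 OR q6 OR NOT q7) forces q7 = False.
  clause (NOT q1 OR q6 OR q7) is falsified — backtrack.
So q3 = True.
Set q6 = True.
Set q7 = False.
Set q8 = False.
All clauses satisfied.

q1: True, q2: False, q3: True, q4: True, q5: True, q6: True, q7: False, q8: False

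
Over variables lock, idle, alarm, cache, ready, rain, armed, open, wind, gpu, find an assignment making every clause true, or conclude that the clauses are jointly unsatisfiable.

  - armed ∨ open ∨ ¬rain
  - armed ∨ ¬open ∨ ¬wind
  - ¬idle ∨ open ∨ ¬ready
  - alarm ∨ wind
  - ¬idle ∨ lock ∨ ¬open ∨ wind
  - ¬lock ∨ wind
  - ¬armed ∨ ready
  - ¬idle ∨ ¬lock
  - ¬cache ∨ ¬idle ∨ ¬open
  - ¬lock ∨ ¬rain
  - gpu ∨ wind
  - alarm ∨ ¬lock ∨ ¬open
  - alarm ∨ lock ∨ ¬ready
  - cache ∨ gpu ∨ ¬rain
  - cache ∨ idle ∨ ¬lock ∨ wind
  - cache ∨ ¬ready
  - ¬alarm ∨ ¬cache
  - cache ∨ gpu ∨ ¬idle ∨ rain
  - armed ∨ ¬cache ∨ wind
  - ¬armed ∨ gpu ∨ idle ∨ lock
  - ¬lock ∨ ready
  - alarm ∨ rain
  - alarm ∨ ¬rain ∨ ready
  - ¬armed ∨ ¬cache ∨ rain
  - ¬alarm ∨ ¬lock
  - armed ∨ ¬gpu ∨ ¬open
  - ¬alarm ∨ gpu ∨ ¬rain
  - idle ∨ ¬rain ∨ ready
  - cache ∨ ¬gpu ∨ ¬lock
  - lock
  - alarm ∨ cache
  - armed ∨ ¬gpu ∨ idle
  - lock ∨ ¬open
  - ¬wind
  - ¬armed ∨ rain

The formula is unsatisfiable.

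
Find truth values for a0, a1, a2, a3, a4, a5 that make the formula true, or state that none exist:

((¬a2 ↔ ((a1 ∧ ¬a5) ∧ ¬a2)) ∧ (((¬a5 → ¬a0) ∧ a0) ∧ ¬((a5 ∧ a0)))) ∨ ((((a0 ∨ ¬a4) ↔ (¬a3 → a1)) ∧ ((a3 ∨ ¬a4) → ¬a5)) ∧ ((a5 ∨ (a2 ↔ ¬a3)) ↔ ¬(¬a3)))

a0 = True; a1 = True; a2 = False; a3 = False; a4 = False; a5 = False

  ((¬a2 ↔ ((a1 ∧ ¬a5) ∧ ¬a2)) ∧ (((¬a5 → ¬a0) ∧ a0) ∧ ¬((a5 ∧ a0)))) ∨ ((((a0 ∨ ¬a4) ↔ (¬a3 → a1)) ∧ ((a3 ∨ ¬a4) → ¬a5)) ∧ ((a5 ∨ (a2 ↔ ¬a3)) ↔ ¬(¬a3))) = True
    (¬a2 ↔ ((a1 ∧ ¬a5) ∧ ¬a2)) ∧ (((¬a5 → ¬a0) ∧ a0) ∧ ¬((a5 ∧ a0))) = False
      ¬a2 ↔ ((a1 ∧ ¬a5) ∧ ¬a2) = True
        ¬a2 = True
        (a1 ∧ ¬a5) ∧ ¬a2 = True
          a1 ∧ ¬a5 = True
            ¬a5 = True
          ¬a2 = True
      ((¬a5 → ¬a0) ∧ a0) ∧ ¬((a5 ∧ a0)) = False
        (¬a5 → ¬a0) ∧ a0 = False
          ¬a5 → ¬a0 = False
            ¬a5 = True
            ¬a0 = False
        ¬((a5 ∧ a0)) = True
          a5 ∧ a0 = False
    (((a0 ∨ ¬a4) ↔ (¬a3 → a1)) ∧ ((a3 ∨ ¬a4) → ¬a5)) ∧ ((a5 ∨ (a2 ↔ ¬a3)) ↔ ¬(¬a3)) = True
      ((a0 ∨ ¬a4) ↔ (¬a3 → a1)) ∧ ((a3 ∨ ¬a4) → ¬a5) = True
        (a0 ∨ ¬a4) ↔ (¬a3 → a1) = True
          a0 ∨ ¬a4 = True
            ¬a4 = True
          ¬a3 → a1 = True
            ¬a3 = True
        (a3 ∨ ¬a4) → ¬a5 = True
          a3 ∨ ¬a4 = True
            ¬a4 = True
          ¬a5 = True
      (a5 ∨ (a2 ↔ ¬a3)) ↔ ¬(¬a3) = True
        a5 ∨ (a2 ↔ ¬a3) = False
          a2 ↔ ¬a3 = False
            ¬a3 = True
        ¬(¬a3) = False
          ¬a3 = True
The formula evaluates to True.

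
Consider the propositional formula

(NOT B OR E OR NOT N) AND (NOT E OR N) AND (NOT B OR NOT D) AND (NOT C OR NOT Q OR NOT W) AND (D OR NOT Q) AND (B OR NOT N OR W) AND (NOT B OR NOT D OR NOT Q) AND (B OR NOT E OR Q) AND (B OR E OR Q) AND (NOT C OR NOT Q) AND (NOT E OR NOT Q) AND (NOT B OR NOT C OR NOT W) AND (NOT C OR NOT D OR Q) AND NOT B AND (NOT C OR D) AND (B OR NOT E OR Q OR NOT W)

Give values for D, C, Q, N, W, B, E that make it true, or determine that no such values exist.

D: True; C: False; Q: True; N: False; W: True; B: False; E: False

Unit clause (NOT B) forces B = False.
Try D = False:
  (D OR NOT Q) forces Q = False.
  (B OR NOT E OR Q) forces E = False.
  clause (B OR E OR Q) is falsified — backtrack.
So D = True.
Set C = False.
Set Q = True.
  then (NOT E OR NOT Q) forces E = False.
Set N = False.
Set W = True.
All clauses satisfied.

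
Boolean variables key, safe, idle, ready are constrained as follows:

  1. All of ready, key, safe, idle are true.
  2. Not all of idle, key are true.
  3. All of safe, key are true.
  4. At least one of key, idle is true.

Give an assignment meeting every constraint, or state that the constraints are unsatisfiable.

The formula is unsatisfiable.

Case idle = True:
  (1) forces ready = True.
  (1) forces key = True.
  Constraint (2) is violated (idle=T, key=T) — contradiction.
Case idle = False:
  Constraint (1) is violated (idle=F) — contradiction.
Both cases fail — unsatisfiable.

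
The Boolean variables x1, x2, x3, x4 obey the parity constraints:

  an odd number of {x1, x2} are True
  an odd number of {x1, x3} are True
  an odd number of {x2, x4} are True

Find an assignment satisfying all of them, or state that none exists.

x1: True; x2: False; x3: False; x4: True

{x1, x2}: 1 true → odd ✓
{x1, x3}: 1 true → odd ✓
{x2, x4}: 1 true → odd ✓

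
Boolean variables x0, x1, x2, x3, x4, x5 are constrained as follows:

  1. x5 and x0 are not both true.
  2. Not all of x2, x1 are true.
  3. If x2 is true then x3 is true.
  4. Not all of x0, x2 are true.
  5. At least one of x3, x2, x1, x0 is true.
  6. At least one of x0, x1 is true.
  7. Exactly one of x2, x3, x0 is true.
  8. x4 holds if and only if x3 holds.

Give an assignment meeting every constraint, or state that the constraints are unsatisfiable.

x0 = False, x1 = True, x2 = False, x3 = True, x4 = True, x5 = False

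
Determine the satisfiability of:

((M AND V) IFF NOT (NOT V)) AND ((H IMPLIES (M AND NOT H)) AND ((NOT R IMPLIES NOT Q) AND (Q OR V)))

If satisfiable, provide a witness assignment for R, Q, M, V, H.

R=T; Q=T; M=T; V=T; H=F

  (M AND V) IFF NOT (NOT V) = True
    M AND V = True
    NOT (NOT V) = True
      NOT V = False
  (H IMPLIES (M AND NOT H)) AND ((NOT R IMPLIES NOT Q) AND (Q OR V)) = True
    H IMPLIES (M AND NOT H) = True
      M AND NOT H = True
        NOT H = True
    (NOT R IMPLIES NOT Q) AND (Q OR V) = True
      NOT R IMPLIES NOT Q = True
        NOT R = False
        NOT Q = False
      Q OR V = True
Both conjuncts True, so the formula holds.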